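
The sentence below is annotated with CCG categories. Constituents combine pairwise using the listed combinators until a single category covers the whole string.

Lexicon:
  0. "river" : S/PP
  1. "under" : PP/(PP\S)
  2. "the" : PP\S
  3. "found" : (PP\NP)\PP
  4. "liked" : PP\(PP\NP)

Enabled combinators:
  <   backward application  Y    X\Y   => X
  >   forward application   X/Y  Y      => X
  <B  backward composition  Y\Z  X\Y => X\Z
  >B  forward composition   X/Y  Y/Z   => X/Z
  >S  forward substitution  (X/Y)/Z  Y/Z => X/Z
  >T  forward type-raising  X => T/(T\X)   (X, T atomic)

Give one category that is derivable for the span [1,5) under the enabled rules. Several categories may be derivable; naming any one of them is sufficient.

PP

[0,5] S   >
  [0,1] "river" : S/PP
  [1,5] PP   <
    [1,4] PP\NP   <
      [1,3] PP   >
        [1,2] "under" : PP/(PP\S)
        [2,3] "the" : PP\S
      [3,4] "found" : (PP\NP)\PP
    [4,5] "liked" : PP\(PP\NP)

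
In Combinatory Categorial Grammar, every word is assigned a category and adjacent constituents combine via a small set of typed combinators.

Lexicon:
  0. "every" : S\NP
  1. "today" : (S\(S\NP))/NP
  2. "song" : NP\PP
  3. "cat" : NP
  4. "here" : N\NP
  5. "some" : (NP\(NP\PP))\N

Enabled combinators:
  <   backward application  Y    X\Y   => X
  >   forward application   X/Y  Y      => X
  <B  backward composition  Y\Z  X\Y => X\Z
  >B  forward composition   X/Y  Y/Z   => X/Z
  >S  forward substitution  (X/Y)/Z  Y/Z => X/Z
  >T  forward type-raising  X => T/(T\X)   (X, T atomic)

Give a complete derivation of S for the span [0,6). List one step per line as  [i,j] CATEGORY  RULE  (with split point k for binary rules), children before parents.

[0,1] S\NP  lex  "every"
[1,2] (S\(S\NP))/NP  lex  "today"
[2,3] NP\PP  lex  "song"
[3,4] NP  lex  "cat"
[4,5] N\NP  lex  "here"
[3,5] N  <  k=4
[5,6] (NP\(NP\PP))\N  lex  "some"
[3,6] NP\(NP\PP)  <  k=5
[2,6] NP  <  k=3
[1,6] S\(S\NP)  >  k=2
[0,6] S  <  k=1

[0,6] S   <
  [0,1] "every" : S\NP
  [1,6] S\(S\NP)   >
    [1,2] "today" : (S\(S\NP))/NP
    [2,6] NP   <
      [2,3] "song" : NP\PP
      [3,6] NP\(NP\PP)   <
        [3,5] N   <
          [3,4] "cat" : NP
          [4,5] "here" : N\NP
        [5,6] "some" : (NP\(NP\PP))\N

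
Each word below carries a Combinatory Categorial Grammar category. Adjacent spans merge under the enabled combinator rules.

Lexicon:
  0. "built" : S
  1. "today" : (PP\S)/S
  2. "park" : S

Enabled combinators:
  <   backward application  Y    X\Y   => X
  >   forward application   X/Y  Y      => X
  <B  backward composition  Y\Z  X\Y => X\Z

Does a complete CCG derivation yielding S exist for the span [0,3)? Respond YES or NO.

S (PP\S)/S S
CKY chart[0,3] = {PP}; S ∉ chart

NO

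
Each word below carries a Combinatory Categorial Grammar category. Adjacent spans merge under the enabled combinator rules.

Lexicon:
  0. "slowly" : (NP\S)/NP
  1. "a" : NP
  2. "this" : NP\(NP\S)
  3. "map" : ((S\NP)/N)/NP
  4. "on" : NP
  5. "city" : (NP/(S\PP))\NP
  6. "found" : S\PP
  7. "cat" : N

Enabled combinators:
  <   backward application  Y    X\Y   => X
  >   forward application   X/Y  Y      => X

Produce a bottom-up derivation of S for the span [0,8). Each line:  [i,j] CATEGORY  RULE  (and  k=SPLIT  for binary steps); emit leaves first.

[0,1] (NP\S)/NP  lex  "slowly"
[1,2] NP  lex  "a"
[0,2] NP\S  >  k=1
[2,3] NP\(NP\S)  lex  "this"
[0,3] NP  <  k=2
[3,4] ((S\NP)/N)/NP  lex  "map"
[4,5] NP  lex  "on"
[5,6] (NP/(S\PP))\NP  lex  "city"
[4,6] NP/(S\PP)  <  k=5
[6,7] S\PP  lex  "found"
[4,7] NP  >  k=6
[3,7] (S\NP)/N  >  k=4
[7,8] N  lex  "cat"
[3,8] S\NP  >  k=7
[0,8] S  <  k=3

[0,8] S   <
  [0,3] NP   <
    [0,2] NP\S   >
      [0,1] "slowly" : (NP\S)/NP
      [1,2] "a" : NP
    [2,3] "this" : NP\(NP\S)
  [3,8] S\NP   >
    [3,7] (S\NP)/N   >
      [3,4] "map" : ((S\NP)/N)/NP
      [4,7] NP   >
        [4,6] NP/(S\PP)   <
          [4,5] "on" : NP
          [5,6] "city" : (NP/(S\PP))\NP
        [6,7] "found" : S\PP
    [7,8] "cat" : N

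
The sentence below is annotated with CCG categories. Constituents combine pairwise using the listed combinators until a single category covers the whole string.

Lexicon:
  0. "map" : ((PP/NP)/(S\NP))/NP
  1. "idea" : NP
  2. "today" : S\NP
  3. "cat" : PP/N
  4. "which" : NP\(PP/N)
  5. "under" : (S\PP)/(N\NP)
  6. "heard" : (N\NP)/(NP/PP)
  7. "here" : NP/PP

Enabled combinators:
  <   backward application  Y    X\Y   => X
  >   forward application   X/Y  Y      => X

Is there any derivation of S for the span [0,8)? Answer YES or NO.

[0,8] S   <
  [0,5] PP   >
    [0,3] PP/NP   >
      [0,2] (PP/NP)/(S\NP)   >
        [0,1] "map" : ((PP/NP)/(S\NP))/NP
        [1,2] "idea" : NP
      [2,3] "today" : S\NP
    [3,5] NP   <
      [3,4] "cat" : PP/N
      [4,5] "which" : NP\(PP/N)
  [5,8] S\PP   >
    [5,6] "under" : (S\PP)/(N\NP)
    [6,8] N\NP   >
      [6,7] "heard" : (N\NP)/(NP/PP)
      [7,8] "here" : NP/PP

YES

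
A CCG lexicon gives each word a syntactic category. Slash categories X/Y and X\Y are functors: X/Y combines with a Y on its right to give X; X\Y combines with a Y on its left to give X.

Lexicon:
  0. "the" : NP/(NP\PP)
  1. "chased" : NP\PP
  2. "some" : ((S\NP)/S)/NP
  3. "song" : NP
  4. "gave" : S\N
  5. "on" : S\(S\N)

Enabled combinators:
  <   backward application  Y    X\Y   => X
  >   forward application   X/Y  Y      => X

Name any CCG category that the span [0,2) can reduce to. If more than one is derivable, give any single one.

NP

[0,6] S   <
  [0,2] NP   >
    [0,1] "the" : NP/(NP\PP)
    [1,2] "chased" : NP\PP
  [2,6] S\NP   >
    [2,4] (S\NP)/S   >
      [2,3] "some" : ((S\NP)/S)/NP
      [3,4] "song" : NP
    [4,6] S   <
      [4,5] "gave" : S\N
      [5,6] "on" : S\(S\N)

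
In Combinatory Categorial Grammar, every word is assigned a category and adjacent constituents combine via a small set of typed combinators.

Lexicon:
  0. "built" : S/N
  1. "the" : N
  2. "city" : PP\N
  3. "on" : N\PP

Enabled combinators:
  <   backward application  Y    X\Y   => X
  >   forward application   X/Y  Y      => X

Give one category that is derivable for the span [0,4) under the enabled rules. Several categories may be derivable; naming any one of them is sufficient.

[0,4] S   >
  [0,1] "built" : S/N
  [1,4] N   <
    [1,3] PP   <
      [1,2] "the" : N
      [2,3] "city" : PP\N
    [3,4] "on" : N\PP

S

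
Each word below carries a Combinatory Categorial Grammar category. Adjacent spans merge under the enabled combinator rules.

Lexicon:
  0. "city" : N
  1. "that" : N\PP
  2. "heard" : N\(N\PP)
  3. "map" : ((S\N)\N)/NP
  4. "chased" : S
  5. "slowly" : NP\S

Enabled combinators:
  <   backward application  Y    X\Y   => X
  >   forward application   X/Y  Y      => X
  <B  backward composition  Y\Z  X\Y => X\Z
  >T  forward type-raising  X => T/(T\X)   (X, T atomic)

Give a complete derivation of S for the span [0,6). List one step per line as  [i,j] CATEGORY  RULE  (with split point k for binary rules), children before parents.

[0,6] S   <
  [0,1] "city" : N
  [1,6] S\N   <
    [1,3] N   <
      [1,2] "that" : N\PP
      [2,3] "heard" : N\(N\PP)
    [3,6] (S\N)\N   >
      [3,4] "map" : ((S\N)\N)/NP
      [4,6] NP   <
        [4,5] "chased" : S
        [5,6] "slowly" : NP\S

[0,1] N  lex  "city"
[1,2] N\PP  lex  "that"
[2,3] N\(N\PP)  lex  "heard"
[1,3] N  <  k=2
[3,4] ((S\N)\N)/NP  lex  "map"
[4,5] S  lex  "chased"
[5,6] NP\S  lex  "slowly"
[4,6] NP  <  k=5
[3,6] (S\N)\N  >  k=4
[1,6] S\N  <  k=3
[0,6] S  <  k=1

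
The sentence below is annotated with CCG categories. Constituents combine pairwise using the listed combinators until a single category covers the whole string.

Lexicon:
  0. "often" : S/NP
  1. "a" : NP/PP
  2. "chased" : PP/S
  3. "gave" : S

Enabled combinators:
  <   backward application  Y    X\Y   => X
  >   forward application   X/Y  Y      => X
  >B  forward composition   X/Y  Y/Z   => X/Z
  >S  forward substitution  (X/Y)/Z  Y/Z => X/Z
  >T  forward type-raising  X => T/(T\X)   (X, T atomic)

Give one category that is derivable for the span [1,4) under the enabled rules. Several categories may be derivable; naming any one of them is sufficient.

NP

[0,4] S   >
  [0,1] "often" : S/NP
  [1,4] NP   >
    [1,2] "a" : NP/PP
    [2,4] PP   >
      [2,3] "chased" : PP/S
      [3,4] "gave" : S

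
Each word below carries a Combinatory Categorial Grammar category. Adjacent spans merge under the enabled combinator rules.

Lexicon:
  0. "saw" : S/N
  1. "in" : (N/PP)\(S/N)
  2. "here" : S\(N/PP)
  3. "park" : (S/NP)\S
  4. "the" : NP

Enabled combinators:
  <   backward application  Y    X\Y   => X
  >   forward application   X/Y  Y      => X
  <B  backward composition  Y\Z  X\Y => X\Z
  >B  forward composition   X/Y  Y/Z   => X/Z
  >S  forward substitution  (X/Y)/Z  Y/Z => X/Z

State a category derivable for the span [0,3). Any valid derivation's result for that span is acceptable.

[0,5] S   >
  [0,4] S/NP   <
    [0,3] S   <
      [0,2] N/PP   <
        [0,1] "saw" : S/N
        [1,2] "in" : (N/PP)\(S/N)
      [2,3] "here" : S\(N/PP)
    [3,4] "park" : (S/NP)\S
  [4,5] "the" : NP

S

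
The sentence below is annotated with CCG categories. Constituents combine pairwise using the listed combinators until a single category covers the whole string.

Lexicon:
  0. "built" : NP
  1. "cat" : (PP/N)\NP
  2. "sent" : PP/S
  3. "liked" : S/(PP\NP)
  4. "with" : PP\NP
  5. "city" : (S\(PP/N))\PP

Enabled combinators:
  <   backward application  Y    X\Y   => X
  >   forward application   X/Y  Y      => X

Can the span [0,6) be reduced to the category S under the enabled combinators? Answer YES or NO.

[0,6] S   <
  [0,2] PP/N   <
    [0,1] "built" : NP
    [1,2] "cat" : (PP/N)\NP
  [2,6] S\(PP/N)   <
    [2,5] PP   >
      [2,3] "sent" : PP/S
      [3,5] S   >
        [3,4] "liked" : S/(PP\NP)
        [4,5] "with" : PP\NP
    [5,6] "city" : (S\(PP/N))\PP

YES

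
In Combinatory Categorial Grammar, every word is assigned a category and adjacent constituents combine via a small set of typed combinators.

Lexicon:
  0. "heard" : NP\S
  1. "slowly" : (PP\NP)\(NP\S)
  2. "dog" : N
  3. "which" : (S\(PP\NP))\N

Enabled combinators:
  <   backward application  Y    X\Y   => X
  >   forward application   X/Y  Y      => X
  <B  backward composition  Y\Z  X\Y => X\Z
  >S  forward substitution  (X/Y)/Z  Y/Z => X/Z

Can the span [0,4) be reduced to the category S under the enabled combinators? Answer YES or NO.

[0,4] S   <
  [0,2] PP\NP   <
    [0,1] "heard" : NP\S
    [1,2] "slowly" : (PP\NP)\(NP\S)
  [2,4] S\(PP\NP)   <
    [2,3] "dog" : N
    [3,4] "which" : (S\(PP\NP))\N

YES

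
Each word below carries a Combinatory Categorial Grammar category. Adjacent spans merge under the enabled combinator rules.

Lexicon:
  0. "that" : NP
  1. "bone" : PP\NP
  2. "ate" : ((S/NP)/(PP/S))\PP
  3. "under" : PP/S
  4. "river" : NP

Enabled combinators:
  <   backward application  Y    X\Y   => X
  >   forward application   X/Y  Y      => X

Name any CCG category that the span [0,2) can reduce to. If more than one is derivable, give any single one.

[0,5] S   >
  [0,4] S/NP   >
    [0,3] (S/NP)/(PP/S)   <
      [0,2] PP   <
        [0,1] "that" : NP
        [1,2] "bone" : PP\NP
      [2,3] "ate" : ((S/NP)/(PP/S))\PP
    [3,4] "under" : PP/S
  [4,5] "river" : NP

PP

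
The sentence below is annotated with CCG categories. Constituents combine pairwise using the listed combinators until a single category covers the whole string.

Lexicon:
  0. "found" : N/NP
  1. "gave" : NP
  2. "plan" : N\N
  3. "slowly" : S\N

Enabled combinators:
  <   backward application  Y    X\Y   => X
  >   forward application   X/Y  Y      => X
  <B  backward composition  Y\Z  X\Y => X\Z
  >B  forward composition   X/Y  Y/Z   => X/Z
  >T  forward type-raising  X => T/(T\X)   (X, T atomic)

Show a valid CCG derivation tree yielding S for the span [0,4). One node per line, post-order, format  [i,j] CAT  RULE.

[0,4] S   <
  [0,2] N   >
    [0,1] "found" : N/NP
    [1,2] "gave" : NP
  [2,4] S\N   <B
    [2,3] "plan" : N\N
    [3,4] "slowly" : S\N

[0,1] N/NP  lex  "found"
[1,2] NP  lex  "gave"
[0,2] N  >  k=1
[2,3] N\N  lex  "plan"
[3,4] S\N  lex  "slowly"
[2,4] S\N  <B  k=3
[0,4] S  <  k=2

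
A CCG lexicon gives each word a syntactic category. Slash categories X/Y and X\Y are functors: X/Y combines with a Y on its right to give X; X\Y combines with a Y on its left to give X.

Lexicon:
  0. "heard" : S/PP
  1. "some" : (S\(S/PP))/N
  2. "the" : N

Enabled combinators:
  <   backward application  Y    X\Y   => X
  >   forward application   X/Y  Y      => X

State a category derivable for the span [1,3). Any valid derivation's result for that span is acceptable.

[0,3] S   <
  [0,1] "heard" : S/PP
  [1,3] S\(S/PP)   >
    [1,2] "some" : (S\(S/PP))/N
    [2,3] "the" : N

S\(S/PP)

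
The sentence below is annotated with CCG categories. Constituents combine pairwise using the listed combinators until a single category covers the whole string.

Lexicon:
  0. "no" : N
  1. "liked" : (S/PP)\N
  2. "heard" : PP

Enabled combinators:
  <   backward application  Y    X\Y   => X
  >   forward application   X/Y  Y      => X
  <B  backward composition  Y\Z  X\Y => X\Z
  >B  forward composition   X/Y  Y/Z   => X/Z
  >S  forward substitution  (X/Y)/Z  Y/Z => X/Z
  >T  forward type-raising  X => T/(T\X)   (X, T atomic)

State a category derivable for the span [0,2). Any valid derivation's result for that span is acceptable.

[0,3] S   >
  [0,2] S/PP   <
    [0,1] "no" : N
    [1,2] "liked" : (S/PP)\N
  [2,3] "heard" : PP

S/PP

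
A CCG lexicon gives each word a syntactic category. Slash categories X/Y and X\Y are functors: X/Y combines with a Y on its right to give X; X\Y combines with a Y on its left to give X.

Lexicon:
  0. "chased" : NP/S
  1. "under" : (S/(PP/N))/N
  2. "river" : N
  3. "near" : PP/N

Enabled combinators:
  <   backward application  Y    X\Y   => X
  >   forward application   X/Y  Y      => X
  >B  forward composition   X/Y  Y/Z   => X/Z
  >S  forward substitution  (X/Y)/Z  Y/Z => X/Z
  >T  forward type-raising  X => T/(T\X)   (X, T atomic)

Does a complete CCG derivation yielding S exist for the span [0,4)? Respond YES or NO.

NP/S (S/(PP/N))/N N PP/N
CKY chart[0,4] = {N/(N\NP), NP, NP/(NP\NP), NP/(S\S), PP/(PP\NP), S/(S\NP)}; S ∉ chart

NO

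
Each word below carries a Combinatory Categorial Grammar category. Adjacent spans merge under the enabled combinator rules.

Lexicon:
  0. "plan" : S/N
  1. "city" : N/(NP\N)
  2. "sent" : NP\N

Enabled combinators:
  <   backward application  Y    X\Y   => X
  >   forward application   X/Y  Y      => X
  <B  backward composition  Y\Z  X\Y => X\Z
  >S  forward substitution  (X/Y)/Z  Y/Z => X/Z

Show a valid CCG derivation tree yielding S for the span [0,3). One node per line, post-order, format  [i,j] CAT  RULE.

[0,1] S/N  lex  "plan"
[1,2] N/(NP\N)  lex  "city"
[2,3] NP\N  lex  "sent"
[1,3] N  >  k=2
[0,3] S  >  k=1

[0,3] S   >
  [0,1] "plan" : S/N
  [1,3] N   >
    [1,2] "city" : N/(NP\N)
    [2,3] "sent" : NP\N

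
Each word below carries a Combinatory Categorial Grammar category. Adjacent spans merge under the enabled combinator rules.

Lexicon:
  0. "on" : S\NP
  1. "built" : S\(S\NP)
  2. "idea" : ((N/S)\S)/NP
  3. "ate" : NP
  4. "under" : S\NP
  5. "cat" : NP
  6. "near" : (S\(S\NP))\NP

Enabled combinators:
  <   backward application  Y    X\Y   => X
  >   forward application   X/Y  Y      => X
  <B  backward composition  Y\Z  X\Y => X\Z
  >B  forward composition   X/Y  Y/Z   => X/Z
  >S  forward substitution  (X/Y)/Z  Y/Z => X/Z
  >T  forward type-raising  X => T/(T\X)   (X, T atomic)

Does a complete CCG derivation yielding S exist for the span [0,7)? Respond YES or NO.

S\NP S\(S\NP) ((N/S)\S)/NP NP S\NP NP (S\(S\NP))\NP
CKY chart[0,7] = {N, N/(N\N), N/(S\S), NP/(NP\N), PP/(PP\N), S/(S\N)}; S ∉ chart

NO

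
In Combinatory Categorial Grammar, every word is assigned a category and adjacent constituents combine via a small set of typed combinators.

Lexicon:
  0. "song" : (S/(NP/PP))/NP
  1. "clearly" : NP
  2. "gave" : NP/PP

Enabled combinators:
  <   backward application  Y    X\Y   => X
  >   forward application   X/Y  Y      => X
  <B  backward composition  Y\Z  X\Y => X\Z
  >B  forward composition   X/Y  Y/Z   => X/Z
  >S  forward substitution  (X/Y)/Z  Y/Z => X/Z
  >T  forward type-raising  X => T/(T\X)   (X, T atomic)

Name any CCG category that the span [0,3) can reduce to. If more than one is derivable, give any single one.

S

[0,3] S   >
  [0,2] S/(NP/PP)   >
    [0,1] "song" : (S/(NP/PP))/NP
    [1,2] "clearly" : NP
  [2,3] "gave" : NP/PP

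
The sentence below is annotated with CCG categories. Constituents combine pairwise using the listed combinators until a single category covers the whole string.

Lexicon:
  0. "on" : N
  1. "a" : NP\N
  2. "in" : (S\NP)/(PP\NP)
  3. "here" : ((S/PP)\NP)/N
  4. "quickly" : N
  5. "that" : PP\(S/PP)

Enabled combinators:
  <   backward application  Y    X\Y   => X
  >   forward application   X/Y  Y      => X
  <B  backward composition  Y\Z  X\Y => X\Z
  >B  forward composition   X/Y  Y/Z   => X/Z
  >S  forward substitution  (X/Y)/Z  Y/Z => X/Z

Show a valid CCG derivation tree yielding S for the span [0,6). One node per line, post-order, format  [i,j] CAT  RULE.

[0,1] N  lex  "on"
[1,2] NP\N  lex  "a"
[0,2] NP  <  k=1
[2,3] (S\NP)/(PP\NP)  lex  "in"
[3,4] ((S/PP)\NP)/N  lex  "here"
[4,5] N  lex  "quickly"
[3,5] (S/PP)\NP  >  k=4
[5,6] PP\(S/PP)  lex  "that"
[3,6] PP\NP  <B  k=5
[2,6] S\NP  >  k=3
[0,6] S  <  k=2

[0,6] S   <
  [0,2] NP   <
    [0,1] "on" : N
    [1,2] "a" : NP\N
  [2,6] S\NP   >
    [2,3] "in" : (S\NP)/(PP\NP)
    [3,6] PP\NP   <B
      [3,5] (S/PP)\NP   >
        [3,4] "here" : ((S/PP)\NP)/N
        [4,5] "quickly" : N
      [5,6] "that" : PP\(S/PP)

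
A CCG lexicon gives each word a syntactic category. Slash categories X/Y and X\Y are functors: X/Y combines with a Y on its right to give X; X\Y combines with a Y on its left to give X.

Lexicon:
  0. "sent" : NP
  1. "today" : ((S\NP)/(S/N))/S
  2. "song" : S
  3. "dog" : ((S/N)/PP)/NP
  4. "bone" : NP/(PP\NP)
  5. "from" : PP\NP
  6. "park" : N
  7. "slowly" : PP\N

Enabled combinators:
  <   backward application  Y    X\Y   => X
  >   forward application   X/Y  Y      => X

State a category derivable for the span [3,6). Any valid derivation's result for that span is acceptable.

[0,8] S   <
  [0,1] "sent" : NP
  [1,8] S\NP   >
    [1,3] (S\NP)/(S/N)   >
      [1,2] "today" : ((S\NP)/(S/N))/S
      [2,3] "song" : S
    [3,8] S/N   >
      [3,6] (S/N)/PP   >
        [3,4] "dog" : ((S/N)/PP)/NP
        [4,6] NP   >
          [4,5] "bone" : NP/(PP\NP)
          [5,6] "from" : PP\NP
      [6,8] PP   <
        [6,7] "park" : N
        [7,8] "slowly" : PP\N

(S/N)/PP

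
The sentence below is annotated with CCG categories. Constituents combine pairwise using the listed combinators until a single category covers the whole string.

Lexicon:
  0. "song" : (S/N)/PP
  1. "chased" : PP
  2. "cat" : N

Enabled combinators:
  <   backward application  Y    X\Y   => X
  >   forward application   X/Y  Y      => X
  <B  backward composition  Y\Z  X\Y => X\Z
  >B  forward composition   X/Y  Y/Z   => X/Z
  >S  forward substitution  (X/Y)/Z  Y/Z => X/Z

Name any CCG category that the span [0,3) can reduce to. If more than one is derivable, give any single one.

S

[0,3] S   >
  [0,2] S/N   >
    [0,1] "song" : (S/N)/PP
    [1,2] "chased" : PP
  [2,3] "cat" : N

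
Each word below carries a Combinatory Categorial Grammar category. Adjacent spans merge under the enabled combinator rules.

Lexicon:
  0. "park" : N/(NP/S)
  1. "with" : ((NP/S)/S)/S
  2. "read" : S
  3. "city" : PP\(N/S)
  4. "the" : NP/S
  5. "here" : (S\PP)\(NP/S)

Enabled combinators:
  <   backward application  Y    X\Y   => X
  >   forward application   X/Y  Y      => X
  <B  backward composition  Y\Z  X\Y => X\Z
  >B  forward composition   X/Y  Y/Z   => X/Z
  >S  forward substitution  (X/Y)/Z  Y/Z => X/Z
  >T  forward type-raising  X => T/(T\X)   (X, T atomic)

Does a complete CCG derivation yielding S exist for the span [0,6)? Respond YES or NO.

[0,6] S   <
  [0,4] PP   <
    [0,3] N/S   >B
      [0,1] "park" : N/(NP/S)
      [1,3] (NP/S)/S   >
        [1,2] "with" : ((NP/S)/S)/S
        [2,3] "read" : S
    [3,4] "city" : PP\(N/S)
  [4,6] S\PP   <
    [4,5] "the" : NP/S
    [5,6] "here" : (S\PP)\(NP/S)

YES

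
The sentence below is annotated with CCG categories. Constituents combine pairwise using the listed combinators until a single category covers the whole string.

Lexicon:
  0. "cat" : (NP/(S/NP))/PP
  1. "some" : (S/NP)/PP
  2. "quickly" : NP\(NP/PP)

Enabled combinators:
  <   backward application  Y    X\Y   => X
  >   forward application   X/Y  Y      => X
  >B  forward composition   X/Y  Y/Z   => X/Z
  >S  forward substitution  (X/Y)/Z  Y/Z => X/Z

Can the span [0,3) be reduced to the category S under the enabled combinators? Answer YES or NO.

NO

(NP/(S/NP))/PP (S/NP)/PP NP\(NP/PP)
CKY chart[0,3] = {NP}; S ∉ chart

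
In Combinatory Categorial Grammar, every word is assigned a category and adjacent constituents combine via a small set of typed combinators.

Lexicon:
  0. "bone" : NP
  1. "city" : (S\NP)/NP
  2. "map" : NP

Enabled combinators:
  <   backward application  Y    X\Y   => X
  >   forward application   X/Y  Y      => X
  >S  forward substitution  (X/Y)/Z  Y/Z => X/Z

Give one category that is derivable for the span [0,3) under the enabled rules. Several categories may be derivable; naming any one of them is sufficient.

S

[0,3] S   <
  [0,1] "bone" : NP
  [1,3] S\NP   >
    [1,2] "city" : (S\NP)/NP
    [2,3] "map" : NP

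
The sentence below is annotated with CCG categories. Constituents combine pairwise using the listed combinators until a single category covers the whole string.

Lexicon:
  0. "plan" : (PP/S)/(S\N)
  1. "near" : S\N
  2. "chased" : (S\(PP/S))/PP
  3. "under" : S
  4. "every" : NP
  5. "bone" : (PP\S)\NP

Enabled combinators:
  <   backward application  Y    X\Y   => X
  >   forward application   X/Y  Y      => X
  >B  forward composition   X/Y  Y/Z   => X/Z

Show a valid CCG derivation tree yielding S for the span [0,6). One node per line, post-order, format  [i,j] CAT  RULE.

[0,6] S   <
  [0,2] PP/S   >
    [0,1] "plan" : (PP/S)/(S\N)
    [1,2] "near" : S\N
  [2,6] S\(PP/S)   >
    [2,3] "chased" : (S\(PP/S))/PP
    [3,6] PP   <
      [3,4] "under" : S
      [4,6] PP\S   <
        [4,5] "every" : NP
        [5,6] "bone" : (PP\S)\NP

[0,1] (PP/S)/(S\N)  lex  "plan"
[1,2] S\N  lex  "near"
[0,2] PP/S  >  k=1
[2,3] (S\(PP/S))/PP  lex  "chased"
[3,4] S  lex  "under"
[4,5] NP  lex  "every"
[5,6] (PP\S)\NP  lex  "bone"
[4,6] PP\S  <  k=5
[3,6] PP  <  k=4
[2,6] S\(PP/S)  >  k=3
[0,6] S  <  k=2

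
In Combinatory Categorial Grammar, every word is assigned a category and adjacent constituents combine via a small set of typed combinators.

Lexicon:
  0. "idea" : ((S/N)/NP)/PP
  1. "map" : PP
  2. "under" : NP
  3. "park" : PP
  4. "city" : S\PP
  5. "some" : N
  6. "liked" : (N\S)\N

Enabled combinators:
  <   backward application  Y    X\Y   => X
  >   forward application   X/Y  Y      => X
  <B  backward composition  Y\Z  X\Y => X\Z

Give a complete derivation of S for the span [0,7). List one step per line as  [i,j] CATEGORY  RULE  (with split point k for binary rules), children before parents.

[0,1] ((S/N)/NP)/PP  lex  "idea"
[1,2] PP  lex  "map"
[0,2] (S/N)/NP  >  k=1
[2,3] NP  lex  "under"
[0,3] S/N  >  k=2
[3,4] PP  lex  "park"
[4,5] S\PP  lex  "city"
[3,5] S  <  k=4
[5,6] N  lex  "some"
[6,7] (N\S)\N  lex  "liked"
[5,7] N\S  <  k=6
[3,7] N  <  k=5
[0,7] S  >  k=3

[0,7] S   >
  [0,3] S/N   >
    [0,2] (S/N)/NP   >
      [0,1] "idea" : ((S/N)/NP)/PP
      [1,2] "map" : PP
    [2,3] "under" : NP
  [3,7] N   <
    [3,5] S   <
      [3,4] "park" : PP
      [4,5] "city" : S\PP
    [5,7] N\S   <
      [5,6] "some" : N
      [6,7] "liked" : (N\S)\N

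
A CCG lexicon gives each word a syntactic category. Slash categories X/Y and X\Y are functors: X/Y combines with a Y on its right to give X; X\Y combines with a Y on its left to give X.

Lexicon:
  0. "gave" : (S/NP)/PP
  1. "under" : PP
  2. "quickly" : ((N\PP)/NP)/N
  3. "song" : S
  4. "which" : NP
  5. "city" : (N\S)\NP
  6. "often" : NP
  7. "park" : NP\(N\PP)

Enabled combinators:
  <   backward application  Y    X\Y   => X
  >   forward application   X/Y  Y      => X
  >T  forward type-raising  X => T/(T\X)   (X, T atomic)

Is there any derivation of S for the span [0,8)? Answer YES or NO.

[0,8] S   >
  [0,2] S/NP   >
    [0,1] "gave" : (S/NP)/PP
    [1,2] "under" : PP
  [2,8] NP   <
    [2,7] N\PP   >
      [2,6] (N\PP)/NP   >
        [2,3] "quickly" : ((N\PP)/NP)/N
        [3,6] N   >
          [3,4] N/(N\S)   >T
            [3,4] "song" : S
          [4,6] N\S   <
            [4,5] "which" : NP
            [5,6] "city" : (N\S)\NP
      [6,7] "often" : NP
    [7,8] "park" : NP\(N\PP)

YES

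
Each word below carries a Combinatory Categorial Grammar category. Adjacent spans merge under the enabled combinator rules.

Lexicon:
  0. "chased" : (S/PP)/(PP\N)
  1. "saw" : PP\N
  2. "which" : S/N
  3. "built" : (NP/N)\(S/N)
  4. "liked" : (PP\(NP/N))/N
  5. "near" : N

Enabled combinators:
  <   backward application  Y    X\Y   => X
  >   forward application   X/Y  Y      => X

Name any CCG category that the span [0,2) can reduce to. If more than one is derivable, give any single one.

S/PP

[0,6] S   >
  [0,2] S/PP   >
    [0,1] "chased" : (S/PP)/(PP\N)
    [1,2] "saw" : PP\N
  [2,6] PP   <
    [2,4] NP/N   <
      [2,3] "which" : S/N
      [3,4] "built" : (NP/N)\(S/N)
    [4,6] PP\(NP/N)   >
      [4,5] "liked" : (PP\(NP/N))/N
      [5,6] "near" : N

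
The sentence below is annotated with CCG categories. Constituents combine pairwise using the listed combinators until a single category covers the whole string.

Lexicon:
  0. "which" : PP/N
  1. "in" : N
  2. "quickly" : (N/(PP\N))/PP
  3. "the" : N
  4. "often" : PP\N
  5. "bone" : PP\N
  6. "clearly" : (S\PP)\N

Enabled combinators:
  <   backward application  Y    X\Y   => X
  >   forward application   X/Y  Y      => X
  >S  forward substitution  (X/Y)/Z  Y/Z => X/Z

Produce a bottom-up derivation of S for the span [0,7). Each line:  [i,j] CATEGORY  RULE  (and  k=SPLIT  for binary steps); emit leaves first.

[0,7] S   <
  [0,2] PP   >
    [0,1] "which" : PP/N
    [1,2] "in" : N
  [2,7] S\PP   <
    [2,6] N   >
      [2,5] N/(PP\N)   >
        [2,3] "quickly" : (N/(PP\N))/PP
        [3,5] PP   <
          [3,4] "the" : N
          [4,5] "often" : PP\N
      [5,6] "bone" : PP\N
    [6,7] "clearly" : (S\PP)\N

[0,1] PP/N  lex  "which"
[1,2] N  lex  "in"
[0,2] PP  >  k=1
[2,3] (N/(PP\N))/PP  lex  "quickly"
[3,4] N  lex  "the"
[4,5] PP\N  lex  "often"
[3,5] PP  <  k=4
[2,5] N/(PP\N)  >  k=3
[5,6] PP\N  lex  "bone"
[2,6] N  >  k=5
[6,7] (S\PP)\N  lex  "clearly"
[2,7] S\PP  <  k=6
[0,7] S  <  k=2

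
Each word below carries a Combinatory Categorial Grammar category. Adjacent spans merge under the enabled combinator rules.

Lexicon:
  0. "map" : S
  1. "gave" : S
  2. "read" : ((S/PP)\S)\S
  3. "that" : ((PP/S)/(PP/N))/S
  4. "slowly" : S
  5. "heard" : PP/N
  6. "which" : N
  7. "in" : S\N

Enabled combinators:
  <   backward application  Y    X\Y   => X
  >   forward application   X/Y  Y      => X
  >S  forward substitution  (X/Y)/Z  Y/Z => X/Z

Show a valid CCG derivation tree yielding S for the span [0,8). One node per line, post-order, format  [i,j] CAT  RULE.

[0,8] S   >
  [0,3] S/PP   <
    [0,1] "map" : S
    [1,3] (S/PP)\S   <
      [1,2] "gave" : S
      [2,3] "read" : ((S/PP)\S)\S
  [3,8] PP   >
    [3,6] PP/S   >
      [3,5] (PP/S)/(PP/N)   >
        [3,4] "that" : ((PP/S)/(PP/N))/S
        [4,5] "slowly" : S
      [5,6] "heard" : PP/N
    [6,8] S   <
      [6,7] "which" : N
      [7,8] "in" : S\N

[0,1] S  lex  "map"
[1,2] S  lex  "gave"
[2,3] ((S/PP)\S)\S  lex  "read"
[1,3] (S/PP)\S  <  k=2
[0,3] S/PP  <  k=1
[3,4] ((PP/S)/(PP/N))/S  lex  "that"
[4,5] S  lex  "slowly"
[3,5] (PP/S)/(PP/N)  >  k=4
[5,6] PP/N  lex  "heard"
[3,6] PP/S  >  k=5
[6,7] N  lex  "which"
[7,8] S\N  lex  "in"
[6,8] S  <  k=7
[3,8] PP  >  k=6
[0,8] S  >  k=3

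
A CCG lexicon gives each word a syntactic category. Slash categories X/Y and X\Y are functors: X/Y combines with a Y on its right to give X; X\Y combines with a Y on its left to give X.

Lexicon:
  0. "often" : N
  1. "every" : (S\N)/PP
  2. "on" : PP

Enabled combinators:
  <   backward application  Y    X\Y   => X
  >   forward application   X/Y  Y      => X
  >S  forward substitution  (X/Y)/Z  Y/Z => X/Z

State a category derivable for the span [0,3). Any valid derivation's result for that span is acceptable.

[0,3] S   <
  [0,1] "often" : N
  [1,3] S\N   >
    [1,2] "every" : (S\N)/PP
    [2,3] "on" : PP

S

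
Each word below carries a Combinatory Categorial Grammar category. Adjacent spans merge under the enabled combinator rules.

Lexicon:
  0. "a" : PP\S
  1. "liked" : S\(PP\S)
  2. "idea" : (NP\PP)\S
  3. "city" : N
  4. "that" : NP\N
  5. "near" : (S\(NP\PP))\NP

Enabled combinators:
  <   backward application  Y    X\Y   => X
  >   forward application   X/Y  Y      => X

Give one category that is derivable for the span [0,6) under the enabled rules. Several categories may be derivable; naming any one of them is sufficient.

S

[0,6] S   <
  [0,3] NP\PP   <
    [0,2] S   <
      [0,1] "a" : PP\S
      [1,2] "liked" : S\(PP\S)
    [2,3] "idea" : (NP\PP)\S
  [3,6] S\(NP\PP)   <
    [3,5] NP   <
      [3,4] "city" : N
      [4,5] "that" : NP\N
    [5,6] "near" : (S\(NP\PP))\NP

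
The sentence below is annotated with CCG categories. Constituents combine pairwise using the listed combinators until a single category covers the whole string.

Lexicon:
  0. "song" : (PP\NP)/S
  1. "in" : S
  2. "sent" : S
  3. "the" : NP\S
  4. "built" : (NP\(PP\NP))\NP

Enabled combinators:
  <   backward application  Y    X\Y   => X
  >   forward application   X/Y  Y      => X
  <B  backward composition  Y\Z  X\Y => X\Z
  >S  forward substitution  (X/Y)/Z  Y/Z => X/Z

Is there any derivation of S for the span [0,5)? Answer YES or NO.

NO

(PP\NP)/S S S NP\S (NP\(PP\NP))\NP
CKY chart[0,5] = {NP}; S ∉ chart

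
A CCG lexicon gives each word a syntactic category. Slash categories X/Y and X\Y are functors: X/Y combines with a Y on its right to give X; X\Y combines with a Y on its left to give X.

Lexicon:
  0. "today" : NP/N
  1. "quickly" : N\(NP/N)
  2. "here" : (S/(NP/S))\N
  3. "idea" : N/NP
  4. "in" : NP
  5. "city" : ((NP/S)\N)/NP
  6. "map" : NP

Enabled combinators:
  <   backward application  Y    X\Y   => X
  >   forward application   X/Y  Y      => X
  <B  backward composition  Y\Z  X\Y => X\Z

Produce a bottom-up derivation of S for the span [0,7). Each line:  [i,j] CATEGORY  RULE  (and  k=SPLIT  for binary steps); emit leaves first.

[0,1] NP/N  lex  "today"
[1,2] N\(NP/N)  lex  "quickly"
[0,2] N  <  k=1
[2,3] (S/(NP/S))\N  lex  "here"
[0,3] S/(NP/S)  <  k=2
[3,4] N/NP  lex  "idea"
[4,5] NP  lex  "in"
[3,5] N  >  k=4
[5,6] ((NP/S)\N)/NP  lex  "city"
[6,7] NP  lex  "map"
[5,7] (NP/S)\N  >  k=6
[3,7] NP/S  <  k=5
[0,7] S  >  k=3

[0,7] S   >
  [0,3] S/(NP/S)   <
    [0,2] N   <
      [0,1] "today" : NP/N
      [1,2] "quickly" : N\(NP/N)
    [2,3] "here" : (S/(NP/S))\N
  [3,7] NP/S   <
    [3,5] N   >
      [3,4] "idea" : N/NP
      [4,5] "in" : NP
    [5,7] (NP/S)\N   >
      [5,6] "city" : ((NP/S)\N)/NP
      [6,7] "map" : NP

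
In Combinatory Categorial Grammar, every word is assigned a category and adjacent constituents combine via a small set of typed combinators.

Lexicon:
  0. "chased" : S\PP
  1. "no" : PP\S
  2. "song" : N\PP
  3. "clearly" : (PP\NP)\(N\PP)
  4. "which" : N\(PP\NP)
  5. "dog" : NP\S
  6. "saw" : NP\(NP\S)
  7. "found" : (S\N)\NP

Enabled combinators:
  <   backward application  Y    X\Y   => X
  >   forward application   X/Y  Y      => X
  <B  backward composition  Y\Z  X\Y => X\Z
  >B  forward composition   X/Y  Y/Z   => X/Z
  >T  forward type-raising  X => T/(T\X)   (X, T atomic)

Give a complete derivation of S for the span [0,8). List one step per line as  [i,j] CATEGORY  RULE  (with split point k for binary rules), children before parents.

[0,8] S   <
  [0,5] N   <
    [0,4] PP\NP   <
      [0,3] N\PP   <B
        [0,2] PP\PP   <B
          [0,1] "chased" : S\PP
          [1,2] "no" : PP\S
        [2,3] "song" : N\PP
      [3,4] "clearly" : (PP\NP)\(N\PP)
    [4,5] "which" : N\(PP\NP)
  [5,8] S\N   <
    [5,7] NP   <
      [5,6] "dog" : NP\S
      [6,7] "saw" : NP\(NP\S)
    [7,8] "found" : (S\N)\NP

[0,1] S\PP  lex  "chased"
[1,2] PP\S  lex  "no"
[0,2] PP\PP  <B  k=1
[2,3] N\PP  lex  "song"
[0,3] N\PP  <B  k=2
[3,4] (PP\NP)\(N\PP)  lex  "clearly"
[0,4] PP\NP  <  k=3
[4,5] N\(PP\NP)  lex  "which"
[0,5] N  <  k=4
[5,6] NP\S  lex  "dog"
[6,7] NP\(NP\S)  lex  "saw"
[5,7] NP  <  k=6
[7,8] (S\N)\NP  lex  "found"
[5,8] S\N  <  k=7
[0,8] S  <  k=5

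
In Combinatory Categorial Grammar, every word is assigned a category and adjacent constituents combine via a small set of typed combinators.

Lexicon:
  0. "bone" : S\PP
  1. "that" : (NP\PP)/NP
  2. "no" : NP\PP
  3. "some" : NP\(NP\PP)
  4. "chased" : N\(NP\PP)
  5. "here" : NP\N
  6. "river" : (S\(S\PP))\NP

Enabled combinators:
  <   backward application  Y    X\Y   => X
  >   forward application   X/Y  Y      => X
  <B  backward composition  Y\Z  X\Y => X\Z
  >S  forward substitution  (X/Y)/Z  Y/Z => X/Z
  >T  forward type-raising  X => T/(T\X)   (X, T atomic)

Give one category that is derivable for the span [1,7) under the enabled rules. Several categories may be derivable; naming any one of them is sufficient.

[0,7] S   <
  [0,1] "bone" : S\PP
  [1,7] S\(S\PP)   <
    [1,6] NP   <
      [1,5] N   <
        [1,4] NP\PP   >
          [1,2] "that" : (NP\PP)/NP
          [2,4] NP   <
            [2,3] "no" : NP\PP
            [3,4] "some" : NP\(NP\PP)
        [4,5] "chased" : N\(NP\PP)
      [5,6] "here" : NP\N
    [6,7] "river" : (S\(S\PP))\NP

S\(S\PP)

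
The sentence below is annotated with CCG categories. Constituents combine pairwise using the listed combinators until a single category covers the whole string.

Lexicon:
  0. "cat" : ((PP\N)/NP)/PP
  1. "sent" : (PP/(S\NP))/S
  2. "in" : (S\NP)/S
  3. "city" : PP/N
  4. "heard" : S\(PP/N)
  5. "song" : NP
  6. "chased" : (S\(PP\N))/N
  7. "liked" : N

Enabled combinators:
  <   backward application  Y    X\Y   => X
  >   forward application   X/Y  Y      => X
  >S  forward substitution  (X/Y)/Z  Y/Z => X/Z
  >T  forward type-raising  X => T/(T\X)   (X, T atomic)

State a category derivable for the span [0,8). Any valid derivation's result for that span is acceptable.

S

[0,8] S   <
  [0,6] PP\N   >
    [0,5] (PP\N)/NP   >
      [0,1] "cat" : ((PP\N)/NP)/PP
      [1,5] PP   >
        [1,3] PP/S   >S
          [1,2] "sent" : (PP/(S\NP))/S
          [2,3] "in" : (S\NP)/S
        [3,5] S   <
          [3,4] "city" : PP/N
          [4,5] "heard" : S\(PP/N)
    [5,6] "song" : NP
  [6,8] S\(PP\N)   >
    [6,7] "chased" : (S\(PP\N))/N
    [7,8] "liked" : N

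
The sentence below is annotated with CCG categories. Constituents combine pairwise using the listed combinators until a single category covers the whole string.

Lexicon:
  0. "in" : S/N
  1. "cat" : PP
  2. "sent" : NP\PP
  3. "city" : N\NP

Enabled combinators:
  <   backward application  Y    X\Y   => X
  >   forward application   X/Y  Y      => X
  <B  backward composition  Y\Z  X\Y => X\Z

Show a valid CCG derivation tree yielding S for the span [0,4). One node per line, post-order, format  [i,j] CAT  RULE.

[0,1] S/N  lex  "in"
[1,2] PP  lex  "cat"
[2,3] NP\PP  lex  "sent"
[1,3] NP  <  k=2
[3,4] N\NP  lex  "city"
[1,4] N  <  k=3
[0,4] S  >  k=1

[0,4] S   >
  [0,1] "in" : S/N
  [1,4] N   <
    [1,3] NP   <
      [1,2] "cat" : PP
      [2,3] "sent" : NP\PP
    [3,4] "city" : N\NP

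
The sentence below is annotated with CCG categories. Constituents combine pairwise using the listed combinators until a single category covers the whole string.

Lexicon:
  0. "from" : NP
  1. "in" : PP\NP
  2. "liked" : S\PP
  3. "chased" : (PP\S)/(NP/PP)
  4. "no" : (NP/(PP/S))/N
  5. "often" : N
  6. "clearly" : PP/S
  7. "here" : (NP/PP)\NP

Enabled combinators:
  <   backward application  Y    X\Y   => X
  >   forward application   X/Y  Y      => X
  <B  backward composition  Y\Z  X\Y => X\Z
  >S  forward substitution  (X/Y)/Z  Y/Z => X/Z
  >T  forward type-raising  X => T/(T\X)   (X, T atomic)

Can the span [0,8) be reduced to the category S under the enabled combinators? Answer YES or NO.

NO

NP PP\NP S\PP (PP\S)/(NP/PP) (NP/(PP/S))/N N PP/S (NP/PP)\NP
CKY chart[0,8] = {N/(N\PP), NP/(NP\PP), PP, PP/(PP\PP), S/(S\PP)}; S ∉ chart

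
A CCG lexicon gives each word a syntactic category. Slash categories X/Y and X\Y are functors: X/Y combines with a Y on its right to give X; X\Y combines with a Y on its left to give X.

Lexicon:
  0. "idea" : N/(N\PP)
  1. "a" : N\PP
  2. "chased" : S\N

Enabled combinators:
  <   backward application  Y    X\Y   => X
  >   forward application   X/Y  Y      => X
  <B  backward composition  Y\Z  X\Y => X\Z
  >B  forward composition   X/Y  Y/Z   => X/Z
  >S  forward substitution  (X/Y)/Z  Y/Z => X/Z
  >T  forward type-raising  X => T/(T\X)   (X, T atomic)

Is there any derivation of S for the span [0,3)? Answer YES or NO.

YES

[0,3] S   <
  [0,2] N   >
    [0,1] "idea" : N/(N\PP)
    [1,2] "a" : N\PP
  [2,3] "chased" : S\N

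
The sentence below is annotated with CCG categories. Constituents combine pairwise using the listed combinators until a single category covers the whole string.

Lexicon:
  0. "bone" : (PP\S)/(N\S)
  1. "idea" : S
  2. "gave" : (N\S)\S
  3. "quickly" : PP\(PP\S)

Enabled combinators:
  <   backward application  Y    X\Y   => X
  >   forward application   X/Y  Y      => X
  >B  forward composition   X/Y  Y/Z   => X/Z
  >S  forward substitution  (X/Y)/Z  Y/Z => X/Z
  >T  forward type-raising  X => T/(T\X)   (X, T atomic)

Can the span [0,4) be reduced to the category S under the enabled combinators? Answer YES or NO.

NO

(PP\S)/(N\S) S (N\S)\S PP\(PP\S)
CKY chart[0,4] = {N/(N\PP), NP/(NP\PP), PP, PP/(PP\PP), S/(S\PP)}; S ∉ chart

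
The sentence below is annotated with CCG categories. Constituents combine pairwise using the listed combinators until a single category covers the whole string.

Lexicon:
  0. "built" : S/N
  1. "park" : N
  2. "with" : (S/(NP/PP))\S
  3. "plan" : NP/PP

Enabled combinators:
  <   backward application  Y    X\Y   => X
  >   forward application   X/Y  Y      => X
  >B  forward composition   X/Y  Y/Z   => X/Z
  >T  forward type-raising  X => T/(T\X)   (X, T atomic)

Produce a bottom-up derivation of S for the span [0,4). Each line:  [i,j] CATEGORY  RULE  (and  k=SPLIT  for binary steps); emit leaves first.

[0,1] S/N  lex  "built"
[1,2] N  lex  "park"
[0,2] S  >  k=1
[2,3] (S/(NP/PP))\S  lex  "with"
[0,3] S/(NP/PP)  <  k=2
[3,4] NP/PP  lex  "plan"
[0,4] S  >  k=3

[0,4] S   >
  [0,3] S/(NP/PP)   <
    [0,2] S   >
      [0,1] "built" : S/N
      [1,2] "park" : N
    [2,3] "with" : (S/(NP/PP))\S
  [3,4] "plan" : NP/PP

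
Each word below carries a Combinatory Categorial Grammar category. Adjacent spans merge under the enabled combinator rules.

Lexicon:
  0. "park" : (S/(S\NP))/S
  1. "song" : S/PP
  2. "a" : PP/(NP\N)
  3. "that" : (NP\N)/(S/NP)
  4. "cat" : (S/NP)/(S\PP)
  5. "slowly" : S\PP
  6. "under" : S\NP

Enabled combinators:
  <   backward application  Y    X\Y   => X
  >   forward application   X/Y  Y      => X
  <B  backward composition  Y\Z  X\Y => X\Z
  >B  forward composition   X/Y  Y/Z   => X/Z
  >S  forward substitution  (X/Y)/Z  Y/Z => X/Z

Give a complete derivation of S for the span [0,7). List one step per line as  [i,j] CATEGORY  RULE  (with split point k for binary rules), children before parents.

[0,1] (S/(S\NP))/S  lex  "park"
[1,2] S/PP  lex  "song"
[2,3] PP/(NP\N)  lex  "a"
[3,4] (NP\N)/(S/NP)  lex  "that"
[4,5] (S/NP)/(S\PP)  lex  "cat"
[5,6] S\PP  lex  "slowly"
[4,6] S/NP  >  k=5
[3,6] NP\N  >  k=4
[2,6] PP  >  k=3
[1,6] S  >  k=2
[0,6] S/(S\NP)  >  k=1
[6,7] S\NP  lex  "under"
[0,7] S  >  k=6

[0,7] S   >
  [0,6] S/(S\NP)   >
    [0,1] "park" : (S/(S\NP))/S
    [1,6] S   >
      [1,2] "song" : S/PP
      [2,6] PP   >
        [2,3] "a" : PP/(NP\N)
        [3,6] NP\N   >
          [3,4] "that" : (NP\N)/(S/NP)
          [4,6] S/NP   >
            [4,5] "cat" : (S/NP)/(S\PP)
            [5,6] "slowly" : S\PP
  [6,7] "under" : S\NP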